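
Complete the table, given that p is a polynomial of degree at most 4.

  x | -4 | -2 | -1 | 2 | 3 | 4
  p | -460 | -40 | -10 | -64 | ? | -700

The 5 known values determine p uniquely (degree ≤ 4).
L_0(3) = (5)·(4)·(1)·(-1)/[(-2)·(-3)·(-6)·(-8)] = -5/72
L_1(3) = (7)·(4)·(1)·(-1)/[(2)·(-1)·(-4)·(-6)] = 7/12
L_2(3) = (7)·(5)·(1)·(-1)/[(3)·(1)·(-3)·(-5)] = -7/9
L_3(3) = (7)·(5)·(4)·(-1)/[(6)·(4)·(3)·(-2)] = 35/36
L_4(3) = (7)·(5)·(4)·(1)/[(8)·(6)·(5)·(2)] = 7/24
Sum: (-460)·(-5/72) + (-40)·(7/12) + (-10)·(-7/9) + (-64)·(35/36) + (-700)·(7/24) = -250

-250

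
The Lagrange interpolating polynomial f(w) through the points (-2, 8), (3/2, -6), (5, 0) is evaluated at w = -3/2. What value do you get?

234/49

L_0(-3/2) = (-3)·(-13/2)/[(-7/2)·(-7)] = 39/49
L_1(-3/2) = (1/2)·(-13/2)/[(7/2)·(-7/2)] = 13/49
L_2(-3/2) = (1/2)·(-3)/[(7)·(7/2)] = -3/49
Sum: 8·(39/49) + (-6)·(13/49) + 0 = 234/49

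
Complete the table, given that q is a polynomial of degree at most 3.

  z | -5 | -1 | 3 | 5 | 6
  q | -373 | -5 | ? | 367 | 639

75

The 4 known values determine q uniquely (degree ≤ 3).
Evaluate each Lagrange basis at z = 3:
L_0(3) = (4)·(-2)·(-3)/[(-4)·(-10)·(-11)] = -3/55
L_1(3) = (8)·(-2)·(-3)/[(4)·(-6)·(-7)] = 2/7
L_2(3) = (8)·(4)·(-3)/[(10)·(6)·(-1)] = 8/5
L_3(3) = (8)·(4)·(-2)/[(11)·(7)·(1)] = -64/77
Sum: (-373)·(-3/55) + (-5)·(2/7) + 367·(8/5) + 639·(-64/77) = 75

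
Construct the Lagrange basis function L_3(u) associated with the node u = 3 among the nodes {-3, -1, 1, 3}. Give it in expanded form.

L_3(u) = (1/48)u^3 + (1/16)u^2 - (1/48)u - 1/16

L_3(u) = (u + 3)(u + 1)(u - 1) / [(6)·(4)·(2)]
       = (u^3 + 3u^2 - u - 3) / (48)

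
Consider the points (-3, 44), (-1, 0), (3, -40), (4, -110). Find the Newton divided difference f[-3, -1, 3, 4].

f[-3,-1] = (0 - 44) / (-1 - (-3)) = -22
f[-1,3] = (-40 - 0) / (3 - (-1)) = -10
f[3,4] = (-110 - (-40)) / (4 - 3) = -70
f[-3,-1,3] = (-10 - (-22)) / (3 - (-3)) = 2
f[-1,3,4] = (-70 - (-10)) / (4 - (-1)) = -12
f[-3,-1,3,4] = (-12 - 2) / (4 - (-3)) = -2

-2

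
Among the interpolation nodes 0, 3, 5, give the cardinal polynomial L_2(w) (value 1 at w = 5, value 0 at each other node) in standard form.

L_2(w) = (1/10)w^2 - (3/10)w

L_2(w) = w(w - 3) / [(5)·(2)]
       = (w^2 - 3w) / (10)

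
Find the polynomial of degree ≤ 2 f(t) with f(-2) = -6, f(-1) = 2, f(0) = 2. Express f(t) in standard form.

f(t) = -4t^2 - 4t + 2

L_0(t) = (t + 1)t / [2] = (1/2)t^2 + (1/2)t
L_1(t) = (t + 2)t / [-1] = -t^2 - 2t
L_2(t) = (t + 2)(t + 1) / [2] = (1/2)t^2 + (3/2)t + 1
f(t) = (-6)·L_0 + 2·L_1 + 2·L_2
  (-6)·L_0(t) = -3t^2 - 3t
  2·L_1(t) = -2t^2 - 4t
  2·L_2(t) = t^2 + 3t + 2
Adding term by term: -4t^2 - 4t + 2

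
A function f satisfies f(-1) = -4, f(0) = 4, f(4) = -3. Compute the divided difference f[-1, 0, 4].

-39/20

f[-1,0] = (4 - (-4)) / (0 - (-1)) = 8
f[0,4] = (-3 - 4) / (4 - 0) = -7/4
f[-1,0,4] = (-7/4 - 8) / (4 - (-1)) = -39/20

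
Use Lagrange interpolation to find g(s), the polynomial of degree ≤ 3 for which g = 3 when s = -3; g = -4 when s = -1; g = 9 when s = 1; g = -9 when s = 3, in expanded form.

g(s) = -(17/16)s^3 - (11/16)s^2 + (121/16)s + 51/16

Build the Lagrange basis polynomials:
L_0(s) = (s + 1)(s - 1)(s - 3) / [-48] = -(1/48)s^3 + (1/16)s^2 + (1/48)s - 1/16
L_1(s) = (s + 3)(s - 1)(s - 3) / [16] = (1/16)s^3 - (1/16)s^2 - (9/16)s + 9/16
L_2(s) = (s + 3)(s + 1)(s - 3) / [-16] = -(1/16)s^3 - (1/16)s^2 + (9/16)s + 9/16
L_3(s) = (s + 3)(s + 1)(s - 1) / [48] = (1/48)s^3 + (1/16)s^2 - (1/48)s - 1/16
g(s) = 3·L_0 + (-4)·L_1 + 9·L_2 + (-9)·L_3
  3·L_0(s) = -(1/16)s^3 + (3/16)s^2 + (1/16)s - 3/16
  (-4)·L_1(s) = -(1/4)s^3 + (1/4)s^2 + (9/4)s - 9/4
  9·L_2(s) = -(9/16)s^3 - (9/16)s^2 + (81/16)s + 81/16
  (-9)·L_3(s) = -(3/16)s^3 - (9/16)s^2 + (3/16)s + 9/16
Adding term by term: -(17/16)s^3 - (11/16)s^2 + (121/16)s + 51/16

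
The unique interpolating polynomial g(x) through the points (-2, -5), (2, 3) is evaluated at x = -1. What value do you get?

L_0(-1) = (-3)/[(-4)] = 3/4
L_1(-1) = (1)/[(4)] = 1/4
Sum: (-5)·(3/4) + 3·(1/4) = -3

-3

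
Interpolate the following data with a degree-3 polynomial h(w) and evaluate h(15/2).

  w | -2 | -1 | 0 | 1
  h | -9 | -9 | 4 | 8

-6819/4

Evaluate each Lagrange basis at w = 15/2:
L_0(15/2) = (17/2)·(15/2)·(13/2)/[(-1)·(-2)·(-3)] = -1105/16
L_1(15/2) = (19/2)·(15/2)·(13/2)/[(1)·(-1)·(-2)] = 3705/16
L_2(15/2) = (19/2)·(17/2)·(13/2)/[(2)·(1)·(-1)] = -4199/16
L_3(15/2) = (19/2)·(17/2)·(15/2)/[(3)·(2)·(1)] = 1615/16
Sum: (-9)·(-1105/16) + (-9)·(3705/16) + 4·(-4199/16) + 8·(1615/16) = -6819/4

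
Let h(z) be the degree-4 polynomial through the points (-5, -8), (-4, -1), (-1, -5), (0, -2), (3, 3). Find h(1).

Using Newton's divided-difference form:
h[-5,-4] = (-1 - (-8)) / (-4 - (-5)) = 7
h[-4,-1] = (-5 - (-1)) / (-1 - (-4)) = -4/3
h[-1,0] = (-2 - (-5)) / (0 - (-1)) = 3
h[0,3] = (3 - (-2)) / (3 - 0) = 5/3
h[-5,-4,-1] = (-4/3 - 7) / (-1 - (-5)) = -25/12
h[-4,-1,0] = (3 - (-4/3)) / (0 - (-4)) = 13/12
h[-1,0,3] = (5/3 - 3) / (3 - (-1)) = -1/3
h[-5,-4,-1,0] = (13/12 - (-25/12)) / (0 - (-5)) = 19/30
h[-4,-1,0,3] = (-1/3 - 13/12) / (3 - (-4)) = -17/84
h[-5,-4,-1,0,3] = (-17/84 - 19/30) / (3 - (-5)) = -117/1120
h(1) = -8 + 7·(6) + (-25/12)·(6)·(5) + (19/30)·(6)·(5)·(2) + (-117/1120)·(6)·(5)·(2)·(1) = 181/56

181/56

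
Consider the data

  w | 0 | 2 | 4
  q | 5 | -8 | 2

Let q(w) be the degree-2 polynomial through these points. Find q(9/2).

259/32

Evaluate each Lagrange basis at w = 9/2:
L_0(9/2) = (5/2)·(1/2)/[(-2)·(-4)] = 5/32
L_1(9/2) = (9/2)·(1/2)/[(2)·(-2)] = -9/16
L_2(9/2) = (9/2)·(5/2)/[(4)·(2)] = 45/32
Sum: 5·(5/32) + (-8)·(-9/16) + 2·(45/32) = 259/32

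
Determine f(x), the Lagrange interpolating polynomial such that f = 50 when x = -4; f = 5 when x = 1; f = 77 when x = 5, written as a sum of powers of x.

Build the Lagrange basis polynomials:
L_0(x) = (x - 1)(x - 5) / [45] = (1/45)x^2 - (2/15)x + 1/9
L_1(x) = (x + 4)(x - 5) / [-20] = -(1/20)x^2 + (1/20)x + 1
L_2(x) = (x + 4)(x - 1) / [36] = (1/36)x^2 + (1/12)x - 1/9
f(x) = 50·L_0 + 5·L_1 + 77·L_2
  50·L_0(x) = (10/9)x^2 - (20/3)x + 50/9
  5·L_1(x) = -(1/4)x^2 + (1/4)x + 5
  77·L_2(x) = (77/36)x^2 + (77/12)x - 77/9
Adding term by term: 3x^2 + 2

f(x) = 3x^2 + 2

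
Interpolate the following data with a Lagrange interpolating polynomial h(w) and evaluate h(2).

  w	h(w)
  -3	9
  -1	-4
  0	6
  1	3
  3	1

-169/24

Evaluate each Lagrange basis at w = 2:
L_0(2) = (3)·(2)·(1)·(-1)/[(-2)·(-3)·(-4)·(-6)] = -1/24
L_1(2) = (5)·(2)·(1)·(-1)/[(2)·(-1)·(-2)·(-4)] = 5/8
L_2(2) = (5)·(3)·(1)·(-1)/[(3)·(1)·(-1)·(-3)] = -5/3
L_3(2) = (5)·(3)·(2)·(-1)/[(4)·(2)·(1)·(-2)] = 15/8
L_4(2) = (5)·(3)·(2)·(1)/[(6)·(4)·(3)·(2)] = 5/24
Sum: 9·(-1/24) + (-4)·(5/8) + 6·(-5/3) + 3·(15/8) + 1·(5/24) = -169/24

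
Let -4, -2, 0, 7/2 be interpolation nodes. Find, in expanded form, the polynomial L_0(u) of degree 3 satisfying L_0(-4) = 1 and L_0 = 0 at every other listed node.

L_0(u) = (u + 2)u(u - 7/2) / [(-2)·(-4)·(-15/2)]
       = (u^3 - (3/2)u^2 - 7u) / (-60)

L_0(u) = -(1/60)u^3 + (1/40)u^2 + (7/60)u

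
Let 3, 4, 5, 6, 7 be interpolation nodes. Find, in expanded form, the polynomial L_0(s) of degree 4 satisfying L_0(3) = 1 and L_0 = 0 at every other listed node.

L_0(s) = (1/24)s^4 - (11/12)s^3 + (179/24)s^2 - (319/12)s + 35

L_0(s) = (s - 4)(s - 5)(s - 6)(s - 7) / [(-1)·(-2)·(-3)·(-4)]
       = (s^4 - 22s^3 + 179s^2 - 638s + 840) / (24)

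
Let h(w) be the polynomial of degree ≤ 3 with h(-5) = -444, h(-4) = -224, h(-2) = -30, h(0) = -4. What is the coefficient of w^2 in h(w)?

3

Build the Lagrange basis polynomials:
L_0(w) = (w + 4)(w + 2)w / [-15] = -(1/15)w^3 - (2/5)w^2 - (8/15)w
L_1(w) = (w + 5)(w + 2)w / [8] = (1/8)w^3 + (7/8)w^2 + (5/4)w
L_2(w) = (w + 5)(w + 4)w / [-12] = -(1/12)w^3 - (3/4)w^2 - (5/3)w
L_3(w) = (w + 5)(w + 4)(w + 2) / [40] = (1/40)w^3 + (11/40)w^2 + (19/20)w + 1
h(w) = (-444)·L_0 + (-224)·L_1 + (-30)·L_2 + (-4)·L_3
Only the coefficient of w^2 is needed; take it from each L_i and combine:
(-444)·(-2/5) + (-224)·(7/8) + (-30)·(-3/4) + (-4)·(11/40) = 3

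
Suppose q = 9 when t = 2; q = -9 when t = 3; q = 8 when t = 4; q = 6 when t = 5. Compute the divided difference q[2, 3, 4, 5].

-9

q[2,3] = (-9 - 9) / (3 - 2) = -18
q[3,4] = (8 - (-9)) / (4 - 3) = 17
q[4,5] = (6 - 8) / (5 - 4) = -2
q[2,3,4] = (17 - (-18)) / (4 - 2) = 35/2
q[3,4,5] = (-2 - 17) / (5 - 3) = -19/2
q[2,3,4,5] = (-19/2 - 35/2) / (5 - 2) = -9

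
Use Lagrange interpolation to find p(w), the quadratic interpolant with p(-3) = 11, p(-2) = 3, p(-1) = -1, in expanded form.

p(w) = 2w^2 + 2w - 1

Build the Lagrange basis polynomials:
L_0(w) = (w + 2)(w + 1) / [2] = (1/2)w^2 + (3/2)w + 1
L_1(w) = (w + 3)(w + 1) / [-1] = -w^2 - 4w - 3
L_2(w) = (w + 3)(w + 2) / [2] = (1/2)w^2 + (5/2)w + 3
p(w) = 11·L_0 + 3·L_1 + (-1)·L_2
  11·L_0(w) = (11/2)w^2 + (33/2)w + 11
  3·L_1(w) = -3w^2 - 12w - 9
  (-1)·L_2(w) = -(1/2)w^2 - (5/2)w - 3
Adding term by term: 2w^2 + 2w - 1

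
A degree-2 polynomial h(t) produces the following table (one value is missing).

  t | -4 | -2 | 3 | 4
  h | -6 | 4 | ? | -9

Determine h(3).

-113/48

The 3 known values determine h uniquely (degree ≤ 2).
L_0(3) = (5)·(-1)/[(-2)·(-8)] = -5/16
L_1(3) = (7)·(-1)/[(2)·(-6)] = 7/12
L_2(3) = (7)·(5)/[(8)·(6)] = 35/48
Sum: (-6)·(-5/16) + 4·(7/12) + (-9)·(35/48) = -113/48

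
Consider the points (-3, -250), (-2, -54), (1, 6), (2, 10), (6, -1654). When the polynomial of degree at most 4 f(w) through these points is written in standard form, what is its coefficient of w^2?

2

Build the Lagrange basis polynomials:
L_0(w) = (w + 2)(w - 1)(w - 2)(w - 6) / [180] = (1/180)w^4 - (7/180)w^3 + (1/90)w^2 + (7/45)w - 2/15
L_1(w) = (w + 3)(w - 1)(w - 2)(w - 6) / [-96] = -(1/96)w^4 + (1/16)w^3 + (7/96)w^2 - (1/2)w + 3/8
L_2(w) = (w + 3)(w + 2)(w - 2)(w - 6) / [60] = (1/60)w^4 - (1/20)w^3 - (11/30)w^2 + (1/5)w + 6/5
L_3(w) = (w + 3)(w + 2)(w - 1)(w - 6) / [-80] = -(1/80)w^4 + (1/40)w^3 + (23/80)w^2 + (3/20)w - 9/20
L_4(w) = (w + 3)(w + 2)(w - 1)(w - 2) / [1440] = (1/1440)w^4 + (1/720)w^3 - (7/1440)w^2 - (1/180)w + 1/120
f(w) = (-250)·L_0 + (-54)·L_1 + 6·L_2 + 10·L_3 + (-1654)·L_4
Only the coefficient of w^2 is needed; take it from each L_i and combine:
(-250)·(1/90) + (-54)·(7/96) + 6·(-11/30) + 10·(23/80) + (-1654)·(-7/1440) = 2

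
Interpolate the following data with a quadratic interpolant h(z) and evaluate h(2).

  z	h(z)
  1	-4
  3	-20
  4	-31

L_0(2) = (-1)·(-2)/[(-2)·(-3)] = 1/3
L_1(2) = (1)·(-2)/[(2)·(-1)] = 1
L_2(2) = (1)·(-1)/[(3)·(1)] = -1/3
Sum: (-4)·(1/3) + (-20)·(1) + (-31)·(-1/3) = -11

-11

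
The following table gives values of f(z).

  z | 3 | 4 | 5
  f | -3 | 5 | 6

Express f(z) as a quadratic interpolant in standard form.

Newton's divided differences:
f[3,4] = (5 - (-3)) / (4 - 3) = 8
f[4,5] = (6 - 5) / (5 - 4) = 1
f[3,4,5] = (1 - 8) / (5 - 3) = -7/2
f(z) = -3 + 8·(z - 3) + (-7/2)·(z - 3)(z - 4)
Expanding: f(z) = -(7/2)z^2 + (65/2)z - 69

f(z) = -(7/2)z^2 + (65/2)z - 69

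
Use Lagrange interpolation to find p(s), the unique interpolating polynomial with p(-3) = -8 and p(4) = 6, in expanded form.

p(s) = 2s - 2

L_0(s) = (s - 4) / [-7] = -(1/7)s + 4/7
L_1(s) = (s + 3) / [7] = (1/7)s + 3/7
p(s) = (-8)·L_0 + 6·L_1
  (-8)·L_0(s) = (8/7)s - 32/7
  6·L_1(s) = (6/7)s + 18/7
Adding term by term: 2s - 2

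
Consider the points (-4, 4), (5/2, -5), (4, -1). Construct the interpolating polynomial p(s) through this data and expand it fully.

L_0(s) = (s - 5/2)(s - 4) / [52] = (1/52)s^2 - (1/8)s + 5/26
L_1(s) = (s + 4)(s - 4) / [-39/4] = -(4/39)s^2 + 64/39
L_2(s) = (s + 4)(s - 5/2) / [12] = (1/12)s^2 + (1/8)s - 5/6
p(s) = 4·L_0 + (-5)·L_1 + (-1)·L_2
  4·L_0(s) = (1/13)s^2 - (1/2)s + 10/13
  (-5)·L_1(s) = (20/39)s^2 - 320/39
  (-1)·L_2(s) = -(1/12)s^2 - (1/8)s + 5/6
Adding term by term: (79/156)s^2 - (5/8)s - 515/78

p(s) = (79/156)s^2 - (5/8)s - 515/78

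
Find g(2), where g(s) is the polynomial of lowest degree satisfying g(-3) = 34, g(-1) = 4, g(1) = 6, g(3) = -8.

4

Evaluate each Lagrange basis at s = 2:
L_0(2) = (3)·(1)·(-1)/[(-2)·(-4)·(-6)] = 1/16
L_1(2) = (5)·(1)·(-1)/[(2)·(-2)·(-4)] = -5/16
L_2(2) = (5)·(3)·(-1)/[(4)·(2)·(-2)] = 15/16
L_3(2) = (5)·(3)·(1)/[(6)·(4)·(2)] = 5/16
Sum: 34·(1/16) + 4·(-5/16) + 6·(15/16) + (-8)·(5/16) = 4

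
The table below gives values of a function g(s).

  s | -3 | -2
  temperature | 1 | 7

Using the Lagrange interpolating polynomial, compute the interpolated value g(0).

Evaluate each Lagrange basis at s = 0:
L_0(0) = (2)/[(-1)] = -2
L_1(0) = (3)/[(1)] = 3
Sum: 1·(-2) + 7·(3) = 19

19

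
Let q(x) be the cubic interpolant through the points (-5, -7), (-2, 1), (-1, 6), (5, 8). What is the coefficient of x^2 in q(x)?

L_0(x) = (x + 2)(x + 1)(x - 5) / [-120] = -(1/120)x^3 + (1/60)x^2 + (13/120)x + 1/12
L_1(x) = (x + 5)(x + 1)(x - 5) / [21] = (1/21)x^3 + (1/21)x^2 - (25/21)x - 25/21
L_2(x) = (x + 5)(x + 2)(x - 5) / [-24] = -(1/24)x^3 - (1/12)x^2 + (25/24)x + 25/12
L_3(x) = (x + 5)(x + 2)(x + 1) / [420] = (1/420)x^3 + (2/105)x^2 + (17/420)x + 1/42
q(x) = (-7)·L_0 + 1·L_1 + 6·L_2 + 8·L_3
Only the coefficient of x^2 is needed; take it from each L_i and combine:
(-7)·(1/60) + 1·(1/21) + 6·(-1/12) + 8·(2/105) = -5/12

-5/12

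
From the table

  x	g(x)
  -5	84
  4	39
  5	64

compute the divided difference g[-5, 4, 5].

3

g[-5,4] = (39 - 84) / (4 - (-5)) = -5
g[4,5] = (64 - 39) / (5 - 4) = 25
g[-5,4,5] = (25 - (-5)) / (5 - (-5)) = 3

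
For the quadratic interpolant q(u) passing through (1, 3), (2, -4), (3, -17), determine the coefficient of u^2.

L_0(u) = (u - 2)(u - 3) / [2] = (1/2)u^2 - (5/2)u + 3
L_1(u) = (u - 1)(u - 3) / [-1] = -u^2 + 4u - 3
L_2(u) = (u - 1)(u - 2) / [2] = (1/2)u^2 - (3/2)u + 1
q(u) = 3·L_0 + (-4)·L_1 + (-17)·L_2
Only the coefficient of u^2 is needed; take it from each L_i and combine:
3·(1/2) + (-4)·(-1) + (-17)·(1/2) = -3

-3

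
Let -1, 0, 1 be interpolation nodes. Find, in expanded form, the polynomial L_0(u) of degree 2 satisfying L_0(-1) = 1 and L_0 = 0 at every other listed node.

L_0(u) = u(u - 1) / [(-1)·(-2)]
       = (u^2 - u) / (2)

L_0(u) = (1/2)u^2 - (1/2)u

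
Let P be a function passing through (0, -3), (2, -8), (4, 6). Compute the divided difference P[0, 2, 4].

P[0,2] = (-8 - (-3)) / (2 - 0) = -5/2
P[2,4] = (6 - (-8)) / (4 - 2) = 7
P[0,2,4] = (7 - (-5/2)) / (4 - 0) = 19/8

19/8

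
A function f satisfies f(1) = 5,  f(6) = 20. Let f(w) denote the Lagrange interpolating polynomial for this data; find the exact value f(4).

14

L_0(4) = (-2)/[(-5)] = 2/5
L_1(4) = (3)/[(5)] = 3/5
Sum: 5·(2/5) + 20·(3/5) = 14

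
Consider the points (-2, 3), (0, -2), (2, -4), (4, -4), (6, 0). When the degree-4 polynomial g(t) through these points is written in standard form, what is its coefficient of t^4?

1/128

L_0(t) = t(t - 2)(t - 4)(t - 6) / [384] = (1/384)t^4 - (1/32)t^3 + (11/96)t^2 - (1/8)t
L_1(t) = (t + 2)(t - 2)(t - 4)(t - 6) / [-96] = -(1/96)t^4 + (5/48)t^3 - (5/24)t^2 - (5/12)t + 1
L_2(t) = (t + 2)t(t - 4)(t - 6) / [64] = (1/64)t^4 - (1/8)t^3 + (1/16)t^2 + (3/4)t
L_3(t) = (t + 2)t(t - 2)(t - 6) / [-96] = -(1/96)t^4 + (1/16)t^3 + (1/24)t^2 - (1/4)t
L_4(t) = (t + 2)t(t - 2)(t - 4) / [384] = (1/384)t^4 - (1/96)t^3 - (1/96)t^2 + (1/24)t
g(t) = 3·L_0 + (-2)·L_1 + (-4)·L_2 + (-4)·L_3 + 0·L_4
Only the coefficient of t^4 is needed; take it from each L_i and combine:
3·(1/384) + (-2)·(-1/96) + (-4)·(1/64) + (-4)·(-1/96) + 0·(1/384) = 1/128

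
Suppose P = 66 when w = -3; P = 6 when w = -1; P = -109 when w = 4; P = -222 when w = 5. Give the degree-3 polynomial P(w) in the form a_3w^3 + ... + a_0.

Newton's divided differences:
P[-3,-1] = (6 - 66) / (-1 - (-3)) = -30
P[-1,4] = (-109 - 6) / (4 - (-1)) = -23
P[4,5] = (-222 - (-109)) / (5 - 4) = -113
P[-3,-1,4] = (-23 - (-30)) / (4 - (-3)) = 1
P[-1,4,5] = (-113 - (-23)) / (5 - (-1)) = -15
P[-3,-1,4,5] = (-15 - 1) / (5 - (-3)) = -2
P(w) = 66 + (-30)·(w + 3) + 1·(w + 3)(w + 1) + (-2)·(w + 3)(w + 1)(w - 4)
Expanding: P(w) = -2w^3 + w^2 + 3

P(w) = -2w^3 + w^2 + 3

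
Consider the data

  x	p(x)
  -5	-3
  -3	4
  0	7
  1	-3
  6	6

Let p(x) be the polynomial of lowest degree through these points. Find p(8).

26531/135

Evaluate each Lagrange basis at x = 8:
L_0(8) = (11)·(8)·(7)·(2)/[(-2)·(-5)·(-6)·(-11)] = 28/15
L_1(8) = (13)·(8)·(7)·(2)/[(2)·(-3)·(-4)·(-9)] = -182/27
L_2(8) = (13)·(11)·(7)·(2)/[(5)·(3)·(-1)·(-6)] = 1001/45
L_3(8) = (13)·(11)·(8)·(2)/[(6)·(4)·(1)·(-5)] = -286/15
L_4(8) = (13)·(11)·(8)·(7)/[(11)·(9)·(6)·(5)] = 364/135
Sum: (-3)·(28/15) + 4·(-182/27) + 7·(1001/45) + (-3)·(-286/15) + 6·(364/135) = 26531/135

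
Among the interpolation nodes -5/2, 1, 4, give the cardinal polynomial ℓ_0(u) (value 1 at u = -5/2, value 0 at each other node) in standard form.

ℓ_0(u) = (4/91)u^2 - (20/91)u + 16/91

ℓ_0(u) = (u - 1)(u - 4) / [(-7/2)·(-13/2)]
       = (u^2 - 5u + 4) / (91/4)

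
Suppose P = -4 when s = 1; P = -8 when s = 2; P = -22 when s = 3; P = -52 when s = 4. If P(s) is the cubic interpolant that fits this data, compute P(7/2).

-277/8

Using Newton's divided-difference form:
P[1,2] = (-8 - (-4)) / (2 - 1) = -4
P[2,3] = (-22 - (-8)) / (3 - 2) = -14
P[3,4] = (-52 - (-22)) / (4 - 3) = -30
P[1,2,3] = (-14 - (-4)) / (3 - 1) = -5
P[2,3,4] = (-30 - (-14)) / (4 - 2) = -8
P[1,2,3,4] = (-8 - (-5)) / (4 - 1) = -1
P(7/2) = -4 + (-4)·(5/2) + (-5)·(5/2)·(3/2) + (-1)·(5/2)·(3/2)·(1/2) = -277/8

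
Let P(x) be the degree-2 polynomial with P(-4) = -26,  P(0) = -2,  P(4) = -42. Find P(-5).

Evaluate each Lagrange basis at x = -5:
L_0(-5) = (-5)·(-9)/[(-4)·(-8)] = 45/32
L_1(-5) = (-1)·(-9)/[(4)·(-4)] = -9/16
L_2(-5) = (-1)·(-5)/[(8)·(4)] = 5/32
Sum: (-26)·(45/32) + (-2)·(-9/16) + (-42)·(5/32) = -42

-42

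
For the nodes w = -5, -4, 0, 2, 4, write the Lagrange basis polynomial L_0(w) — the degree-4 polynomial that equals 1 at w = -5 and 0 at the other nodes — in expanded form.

L_0(w) = (1/315)w^4 - (2/315)w^3 - (16/315)w^2 + (32/315)w

L_0(w) = (w + 4)w(w - 2)(w - 4) / [(-1)·(-5)·(-7)·(-9)]
       = (w^4 - 2w^3 - 16w^2 + 32w) / (315)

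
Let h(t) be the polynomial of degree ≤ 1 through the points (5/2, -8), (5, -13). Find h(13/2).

L_0(13/2) = (3/2)/[(-5/2)] = -3/5
L_1(13/2) = (4)/[(5/2)] = 8/5
Sum: (-8)·(-3/5) + (-13)·(8/5) = -16

-16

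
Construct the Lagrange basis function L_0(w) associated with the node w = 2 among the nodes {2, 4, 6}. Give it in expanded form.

L_0(w) = (w - 4)(w - 6) / [(-2)·(-4)]
       = (w^2 - 10w + 24) / (8)

L_0(w) = (1/8)w^2 - (5/4)w + 3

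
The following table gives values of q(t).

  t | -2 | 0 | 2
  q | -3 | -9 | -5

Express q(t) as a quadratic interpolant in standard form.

q(t) = (5/4)t^2 - (1/2)t - 9

Newton's divided differences:
q[-2,0] = (-9 - (-3)) / (0 - (-2)) = -3
q[0,2] = (-5 - (-9)) / (2 - 0) = 2
q[-2,0,2] = (2 - (-3)) / (2 - (-2)) = 5/4
q(t) = -3 + (-3)·(t + 2) + (5/4)·(t + 2)t
Expanding: q(t) = (5/4)t^2 - (1/2)t - 9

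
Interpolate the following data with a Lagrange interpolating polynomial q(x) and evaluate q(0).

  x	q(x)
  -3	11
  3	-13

-1

Evaluate each Lagrange basis at x = 0:
L_0(0) = (-3)/[(-6)] = 1/2
L_1(0) = (3)/[(6)] = 1/2
Sum: 11·(1/2) + (-13)·(1/2) = -1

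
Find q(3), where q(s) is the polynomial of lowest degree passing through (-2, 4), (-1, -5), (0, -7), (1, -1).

Using Newton's divided-difference form:
q[-2,-1] = (-5 - 4) / (-1 - (-2)) = -9
q[-1,0] = (-7 - (-5)) / (0 - (-1)) = -2
q[0,1] = (-1 - (-7)) / (1 - 0) = 6
q[-2,-1,0] = (-2 - (-9)) / (0 - (-2)) = 7/2
q[-1,0,1] = (6 - (-2)) / (1 - (-1)) = 4
q[-2,-1,0,1] = (4 - 7/2) / (1 - (-2)) = 1/6
q(3) = 4 + (-9)·(5) + (7/2)·(5)·(4) + (1/6)·(5)·(4)·(3) = 39

39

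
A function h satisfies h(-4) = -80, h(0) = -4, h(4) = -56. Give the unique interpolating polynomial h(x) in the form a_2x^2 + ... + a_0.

h(x) = -4x^2 + 3x - 4

L_0(x) = x(x - 4) / [32] = (1/32)x^2 - (1/8)x
L_1(x) = (x + 4)(x - 4) / [-16] = -(1/16)x^2 + 1
L_2(x) = (x + 4)x / [32] = (1/32)x^2 + (1/8)x
h(x) = (-80)·L_0 + (-4)·L_1 + (-56)·L_2
  (-80)·L_0(x) = -(5/2)x^2 + 10x
  (-4)·L_1(x) = (1/4)x^2 - 4
  (-56)·L_2(x) = -(7/4)x^2 - 7x
Adding term by term: -4x^2 + 3x - 4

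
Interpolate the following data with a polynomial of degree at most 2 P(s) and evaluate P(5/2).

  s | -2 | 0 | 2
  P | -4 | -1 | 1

Using Newton's divided-difference form:
P[-2,0] = (-1 - (-4)) / (0 - (-2)) = 3/2
P[0,2] = (1 - (-1)) / (2 - 0) = 1
P[-2,0,2] = (1 - 3/2) / (2 - (-2)) = -1/8
P(5/2) = -4 + (3/2)·(9/2) + (-1/8)·(9/2)·(5/2) = 43/32

43/32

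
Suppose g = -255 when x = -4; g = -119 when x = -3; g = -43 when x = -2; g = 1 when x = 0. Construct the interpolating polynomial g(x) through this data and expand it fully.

Build the Lagrange basis polynomials:
L_0(x) = (x + 3)(x + 2)x / [-8] = -(1/8)x^3 - (5/8)x^2 - (3/4)x
L_1(x) = (x + 4)(x + 2)x / [3] = (1/3)x^3 + 2x^2 + (8/3)x
L_2(x) = (x + 4)(x + 3)x / [-4] = -(1/4)x^3 - (7/4)x^2 - 3x
L_3(x) = (x + 4)(x + 3)(x + 2) / [24] = (1/24)x^3 + (3/8)x^2 + (13/12)x + 1
g(x) = (-255)·L_0 + (-119)·L_1 + (-43)·L_2 + 1·L_3
  (-255)·L_0(x) = (255/8)x^3 + (1275/8)x^2 + (765/4)x
  (-119)·L_1(x) = -(119/3)x^3 - 238x^2 - (952/3)x
  (-43)·L_2(x) = (43/4)x^3 + (301/4)x^2 + 129x
  1·L_3(x) = (1/24)x^3 + (3/8)x^2 + (13/12)x + 1
Adding term by term: 3x^3 - 3x^2 + 4x + 1

g(x) = 3x^3 - 3x^2 + 4x + 1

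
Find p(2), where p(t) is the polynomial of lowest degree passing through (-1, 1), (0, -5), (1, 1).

Evaluate each Lagrange basis at t = 2:
L_0(2) = (2)·(1)/[(-1)·(-2)] = 1
L_1(2) = (3)·(1)/[(1)·(-1)] = -3
L_2(2) = (3)·(2)/[(2)·(1)] = 3
Sum: 1·(1) + (-5)·(-3) + 1·(3) = 19

19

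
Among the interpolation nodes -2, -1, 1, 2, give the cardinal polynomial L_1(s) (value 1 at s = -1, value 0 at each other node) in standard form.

L_1(s) = (1/6)s^3 - (1/6)s^2 - (2/3)s + 2/3

L_1(s) = (s + 2)(s - 1)(s - 2) / [(1)·(-2)·(-3)]
       = (s^3 - s^2 - 4s + 4) / (6)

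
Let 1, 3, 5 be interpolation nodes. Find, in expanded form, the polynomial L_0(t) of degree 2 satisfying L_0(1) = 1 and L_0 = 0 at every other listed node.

L_0(t) = (1/8)t^2 - t + 15/8

L_0(t) = (t - 3)(t - 5) / [(-2)·(-4)]
       = (t^2 - 8t + 15) / (8)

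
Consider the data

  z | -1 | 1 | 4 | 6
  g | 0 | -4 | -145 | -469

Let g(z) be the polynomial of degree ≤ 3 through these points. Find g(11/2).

L_0(11/2) = (9/2)·(3/2)·(-1/2)/[(-2)·(-5)·(-7)] = 27/560
L_1(11/2) = (13/2)·(3/2)·(-1/2)/[(2)·(-3)·(-5)] = -13/80
L_2(11/2) = (13/2)·(9/2)·(-1/2)/[(5)·(3)·(-2)] = 39/80
L_3(11/2) = (13/2)·(9/2)·(3/2)/[(7)·(5)·(2)] = 351/560
Sum: 0 + (-4)·(-13/80) + (-145)·(39/80) + (-469)·(351/560) = -364

-364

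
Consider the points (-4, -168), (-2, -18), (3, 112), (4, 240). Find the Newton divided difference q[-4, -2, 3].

q[-4,-2] = (-18 - (-168)) / (-2 - (-4)) = 75
q[-2,3] = (112 - (-18)) / (3 - (-2)) = 26
q[-4,-2,3] = (26 - 75) / (3 - (-4)) = -7

-7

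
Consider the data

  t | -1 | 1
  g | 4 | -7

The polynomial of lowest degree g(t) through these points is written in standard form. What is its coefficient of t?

Build the Lagrange basis polynomials:
L_0(t) = (t - 1) / [-2] = -(1/2)t + 1/2
L_1(t) = (t + 1) / [2] = (1/2)t + 1/2
g(t) = 4·L_0 + (-7)·L_1
Only the coefficient of t is needed; take it from each L_i and combine:
4·(-1/2) + (-7)·(1/2) = -11/2

-11/2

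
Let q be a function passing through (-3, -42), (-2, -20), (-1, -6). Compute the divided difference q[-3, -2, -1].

-4

q[-3,-2] = (-20 - (-42)) / (-2 - (-3)) = 22
q[-2,-1] = (-6 - (-20)) / (-1 - (-2)) = 14
q[-3,-2,-1] = (14 - 22) / (-1 - (-3)) = -4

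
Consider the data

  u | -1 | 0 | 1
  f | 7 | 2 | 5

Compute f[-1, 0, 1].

4

f[-1,0] = (2 - 7) / (0 - (-1)) = -5
f[0,1] = (5 - 2) / (1 - 0) = 3
f[-1,0,1] = (3 - (-5)) / (1 - (-1)) = 4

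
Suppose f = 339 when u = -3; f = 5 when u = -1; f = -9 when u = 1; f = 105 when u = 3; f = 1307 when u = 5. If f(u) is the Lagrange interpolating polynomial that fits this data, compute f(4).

L_0(4) = (5)·(3)·(1)·(-1)/[(-2)·(-4)·(-6)·(-8)] = -5/128
L_1(4) = (7)·(3)·(1)·(-1)/[(2)·(-2)·(-4)·(-6)] = 7/32
L_2(4) = (7)·(5)·(1)·(-1)/[(4)·(2)·(-2)·(-4)] = -35/64
L_3(4) = (7)·(5)·(3)·(-1)/[(6)·(4)·(2)·(-2)] = 35/32
L_4(4) = (7)·(5)·(3)·(1)/[(8)·(6)·(4)·(2)] = 35/128
Sum: 339·(-5/128) + 5·(7/32) + (-9)·(-35/64) + 105·(35/32) + 1307·(35/128) = 465

465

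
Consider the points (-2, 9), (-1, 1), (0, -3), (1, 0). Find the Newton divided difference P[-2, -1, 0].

P[-2,-1] = (1 - 9) / (-1 - (-2)) = -8
P[-1,0] = (-3 - 1) / (0 - (-1)) = -4
P[-2,-1,0] = (-4 - (-8)) / (0 - (-2)) = 2

2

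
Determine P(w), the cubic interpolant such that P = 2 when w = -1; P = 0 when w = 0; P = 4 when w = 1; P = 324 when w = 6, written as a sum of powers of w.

Build the Lagrange basis polynomials:
L_0(w) = w(w - 1)(w - 6) / [-14] = -(1/14)w^3 + (1/2)w^2 - (3/7)w
L_1(w) = (w + 1)(w - 1)(w - 6) / [6] = (1/6)w^3 - w^2 - (1/6)w + 1
L_2(w) = (w + 1)w(w - 6) / [-10] = -(1/10)w^3 + (1/2)w^2 + (3/5)w
L_3(w) = (w + 1)w(w - 1) / [210] = (1/210)w^3 - (1/210)w
P(w) = 2·L_0 + 0·L_1 + 4·L_2 + 324·L_3
  2·L_0(w) = -(1/7)w^3 + w^2 - (6/7)w
  0·L_1(w) = 0
  4·L_2(w) = -(2/5)w^3 + 2w^2 + (12/5)w
  324·L_3(w) = (54/35)w^3 - (54/35)w
Adding term by term: w^3 + 3w^2

P(w) = w^3 + 3w^2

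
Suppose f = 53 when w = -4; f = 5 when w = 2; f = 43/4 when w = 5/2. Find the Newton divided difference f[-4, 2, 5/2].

3

f[-4,2] = (5 - 53) / (2 - (-4)) = -8
f[2,5/2] = (43/4 - 5) / (5/2 - 2) = 23/2
f[-4,2,5/2] = (23/2 - (-8)) / (5/2 - (-4)) = 3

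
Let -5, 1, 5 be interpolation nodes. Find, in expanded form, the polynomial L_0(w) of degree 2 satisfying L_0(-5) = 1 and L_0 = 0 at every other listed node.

L_0(w) = (1/60)w^2 - (1/10)w + 1/12

L_0(w) = (w - 1)(w - 5) / [(-6)·(-10)]
       = (w^2 - 6w + 5) / (60)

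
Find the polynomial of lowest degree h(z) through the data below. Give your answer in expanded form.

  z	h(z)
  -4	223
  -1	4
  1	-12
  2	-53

h(z) = -4z^3 - 3z^2 - 4z - 1

L_0(z) = (z + 1)(z - 1)(z - 2) / [-90] = -(1/90)z^3 + (1/45)z^2 + (1/90)z - 1/45
L_1(z) = (z + 4)(z - 1)(z - 2) / [18] = (1/18)z^3 + (1/18)z^2 - (5/9)z + 4/9
L_2(z) = (z + 4)(z + 1)(z - 2) / [-10] = -(1/10)z^3 - (3/10)z^2 + (3/5)z + 4/5
L_3(z) = (z + 4)(z + 1)(z - 1) / [18] = (1/18)z^3 + (2/9)z^2 - (1/18)z - 2/9
h(z) = 223·L_0 + 4·L_1 + (-12)·L_2 + (-53)·L_3
  223·L_0(z) = -(223/90)z^3 + (223/45)z^2 + (223/90)z - 223/45
  4·L_1(z) = (2/9)z^3 + (2/9)z^2 - (20/9)z + 16/9
  (-12)·L_2(z) = (6/5)z^3 + (18/5)z^2 - (36/5)z - 48/5
  (-53)·L_3(z) = -(53/18)z^3 - (106/9)z^2 + (53/18)z + 106/9
Adding term by term: -4z^3 - 3z^2 - 4z - 1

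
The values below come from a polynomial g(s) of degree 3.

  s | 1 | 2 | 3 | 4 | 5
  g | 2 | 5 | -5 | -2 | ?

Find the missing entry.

The 4 known values determine g uniquely (degree ≤ 3).
Evaluate each Lagrange basis at s = 5:
L_0(5) = (3)·(2)·(1)/[(-1)·(-2)·(-3)] = -1
L_1(5) = (4)·(2)·(1)/[(1)·(-1)·(-2)] = 4
L_2(5) = (4)·(3)·(1)/[(2)·(1)·(-1)] = -6
L_3(5) = (4)·(3)·(2)/[(3)·(2)·(1)] = 4
Sum: 2·(-1) + 5·(4) + (-5)·(-6) + (-2)·(4) = 40

40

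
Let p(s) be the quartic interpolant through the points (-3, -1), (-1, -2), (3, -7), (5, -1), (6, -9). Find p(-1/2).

-33257/6912

Evaluate each Lagrange basis at s = -1/2:
L_0(-1/2) = (1/2)·(-7/2)·(-11/2)·(-13/2)/[(-2)·(-6)·(-8)·(-9)] = -1001/13824
L_1(-1/2) = (5/2)·(-7/2)·(-11/2)·(-13/2)/[(2)·(-4)·(-6)·(-7)] = 715/768
L_2(-1/2) = (5/2)·(1/2)·(-11/2)·(-13/2)/[(6)·(4)·(-2)·(-3)] = 715/2304
L_3(-1/2) = (5/2)·(1/2)·(-7/2)·(-13/2)/[(8)·(6)·(2)·(-1)] = -455/1536
L_4(-1/2) = (5/2)·(1/2)·(-7/2)·(-11/2)/[(9)·(7)·(3)·(1)] = 55/432
Sum: (-1)·(-1001/13824) + (-2)·(715/768) + (-7)·(715/2304) + (-1)·(-455/1536) + (-9)·(55/432) = -33257/6912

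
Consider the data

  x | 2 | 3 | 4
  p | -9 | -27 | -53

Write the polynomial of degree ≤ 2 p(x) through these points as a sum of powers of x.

p(x) = -4x^2 + 2x + 3

L_0(x) = (x - 3)(x - 4) / [2] = (1/2)x^2 - (7/2)x + 6
L_1(x) = (x - 2)(x - 4) / [-1] = -x^2 + 6x - 8
L_2(x) = (x - 2)(x - 3) / [2] = (1/2)x^2 - (5/2)x + 3
p(x) = (-9)·L_0 + (-27)·L_1 + (-53)·L_2
  (-9)·L_0(x) = -(9/2)x^2 + (63/2)x - 54
  (-27)·L_1(x) = 27x^2 - 162x + 216
  (-53)·L_2(x) = -(53/2)x^2 + (265/2)x - 159
Adding term by term: -4x^2 + 2x + 3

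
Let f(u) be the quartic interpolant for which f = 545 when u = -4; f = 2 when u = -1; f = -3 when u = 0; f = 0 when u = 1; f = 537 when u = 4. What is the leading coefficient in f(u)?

L_0(u) = (u + 1)u(u - 1)(u - 4) / [480] = (1/480)u^4 - (1/120)u^3 - (1/480)u^2 + (1/120)u
L_1(u) = (u + 4)u(u - 1)(u - 4) / [-30] = -(1/30)u^4 + (1/30)u^3 + (8/15)u^2 - (8/15)u
L_2(u) = (u + 4)(u + 1)(u - 1)(u - 4) / [16] = (1/16)u^4 - (17/16)u^2 + 1
L_3(u) = (u + 4)(u + 1)u(u - 4) / [-30] = -(1/30)u^4 - (1/30)u^3 + (8/15)u^2 + (8/15)u
L_4(u) = (u + 4)(u + 1)u(u - 1) / [480] = (1/480)u^4 + (1/120)u^3 - (1/480)u^2 - (1/120)u
f(u) = 545·L_0 + 2·L_1 + (-3)·L_2 + 0·L_3 + 537·L_4
Only the coefficient of u^4 is needed; take it from each L_i and combine:
545·(1/480) + 2·(-1/30) + (-3)·(1/16) + 0·(-1/30) + 537·(1/480) = 2

2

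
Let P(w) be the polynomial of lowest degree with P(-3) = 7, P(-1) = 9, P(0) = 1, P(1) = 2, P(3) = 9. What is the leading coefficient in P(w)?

Build the Lagrange basis polynomials:
L_0(w) = (w + 1)w(w - 1)(w - 3) / [144] = (1/144)w^4 - (1/48)w^3 - (1/144)w^2 + (1/48)w
L_1(w) = (w + 3)w(w - 1)(w - 3) / [-16] = -(1/16)w^4 + (1/16)w^3 + (9/16)w^2 - (9/16)w
L_2(w) = (w + 3)(w + 1)(w - 1)(w - 3) / [9] = (1/9)w^4 - (10/9)w^2 + 1
L_3(w) = (w + 3)(w + 1)w(w - 3) / [-16] = -(1/16)w^4 - (1/16)w^3 + (9/16)w^2 + (9/16)w
L_4(w) = (w + 3)(w + 1)w(w - 1) / [144] = (1/144)w^4 + (1/48)w^3 - (1/144)w^2 - (1/48)w
P(w) = 7·L_0 + 9·L_1 + 1·L_2 + 2·L_3 + 9·L_4
Only the coefficient of w^4 is needed; take it from each L_i and combine:
7·(1/144) + 9·(-1/16) + 1·(1/9) + 2·(-1/16) + 9·(1/144) = -67/144

-67/144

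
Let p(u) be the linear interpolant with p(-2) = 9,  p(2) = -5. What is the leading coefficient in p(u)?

-7/2

Build the Lagrange basis polynomials:
L_0(u) = (u - 2) / [-4] = -(1/4)u + 1/2
L_1(u) = (u + 2) / [4] = (1/4)u + 1/2
p(u) = 9·L_0 + (-5)·L_1
Only the coefficient of u is needed; take it from each L_i and combine:
9·(-1/4) + (-5)·(1/4) = -7/2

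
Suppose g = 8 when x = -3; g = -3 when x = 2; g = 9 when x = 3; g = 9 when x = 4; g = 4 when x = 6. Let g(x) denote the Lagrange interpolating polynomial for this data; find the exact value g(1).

Evaluate each Lagrange basis at x = 1:
L_0(1) = (-1)·(-2)·(-3)·(-5)/[(-5)·(-6)·(-7)·(-9)] = 1/63
L_1(1) = (4)·(-2)·(-3)·(-5)/[(5)·(-1)·(-2)·(-4)] = 3
L_2(1) = (4)·(-1)·(-3)·(-5)/[(6)·(1)·(-1)·(-3)] = -10/3
L_3(1) = (4)·(-1)·(-2)·(-5)/[(7)·(2)·(1)·(-2)] = 10/7
L_4(1) = (4)·(-1)·(-2)·(-3)/[(9)·(4)·(3)·(2)] = -1/9
Sum: 8·(1/63) + (-3)·(3) + 9·(-10/3) + 9·(10/7) + 4·(-1/9) = -1667/63

-1667/63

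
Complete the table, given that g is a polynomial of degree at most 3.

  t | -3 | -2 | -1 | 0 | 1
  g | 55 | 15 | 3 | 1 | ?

The 4 known values determine g uniquely (degree ≤ 3).
Evaluate each Lagrange basis at t = 1:
L_0(1) = (3)·(2)·(1)/[(-1)·(-2)·(-3)] = -1
L_1(1) = (4)·(2)·(1)/[(1)·(-1)·(-2)] = 4
L_2(1) = (4)·(3)·(1)/[(2)·(1)·(-1)] = -6
L_3(1) = (4)·(3)·(2)/[(3)·(2)·(1)] = 4
Sum: 55·(-1) + 15·(4) + 3·(-6) + 1·(4) = -9

-9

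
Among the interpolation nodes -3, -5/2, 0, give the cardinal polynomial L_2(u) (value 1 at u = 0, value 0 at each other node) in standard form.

L_2(u) = (u + 3)(u + 5/2) / [(3)·(5/2)]
       = (u^2 + (11/2)u + 15/2) / (15/2)

L_2(u) = (2/15)u^2 + (11/15)u + 1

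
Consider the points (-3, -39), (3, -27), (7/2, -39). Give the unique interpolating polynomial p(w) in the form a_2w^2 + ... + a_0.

p(w) = -4w^2 + 2w + 3

Build the Lagrange basis polynomials:
L_0(w) = (w - 3)(w - 7/2) / [39] = (1/39)w^2 - (1/6)w + 7/26
L_1(w) = (w + 3)(w - 7/2) / [-3] = -(1/3)w^2 + (1/6)w + 7/2
L_2(w) = (w + 3)(w - 3) / [13/4] = (4/13)w^2 - 36/13
p(w) = (-39)·L_0 + (-27)·L_1 + (-39)·L_2
  (-39)·L_0(w) = -w^2 + (13/2)w - 21/2
  (-27)·L_1(w) = 9w^2 - (9/2)w - 189/2
  (-39)·L_2(w) = -12w^2 + 108
Adding term by term: -4w^2 + 2w + 3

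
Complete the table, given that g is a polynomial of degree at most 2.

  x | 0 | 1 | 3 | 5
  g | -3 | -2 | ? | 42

12

The 3 known values determine g uniquely (degree ≤ 2).
L_0(3) = (2)·(-2)/[(-1)·(-5)] = -4/5
L_1(3) = (3)·(-2)/[(1)·(-4)] = 3/2
L_2(3) = (3)·(2)/[(5)·(4)] = 3/10
Sum: (-3)·(-4/5) + (-2)·(3/2) + 42·(3/10) = 12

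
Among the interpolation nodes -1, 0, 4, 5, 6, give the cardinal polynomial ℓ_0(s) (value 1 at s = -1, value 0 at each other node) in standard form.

ℓ_0(s) = (1/210)s^4 - (1/14)s^3 + (37/105)s^2 - (4/7)s

ℓ_0(s) = s(s - 4)(s - 5)(s - 6) / [(-1)·(-5)·(-6)·(-7)]
       = (s^4 - 15s^3 + 74s^2 - 120s) / (210)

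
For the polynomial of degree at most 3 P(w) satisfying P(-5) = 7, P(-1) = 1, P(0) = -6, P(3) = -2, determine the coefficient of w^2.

L_0(w) = (w + 1)w(w - 3) / [-160] = -(1/160)w^3 + (1/80)w^2 + (3/160)w
L_1(w) = (w + 5)w(w - 3) / [16] = (1/16)w^3 + (1/8)w^2 - (15/16)w
L_2(w) = (w + 5)(w + 1)(w - 3) / [-15] = -(1/15)w^3 - (1/5)w^2 + (13/15)w + 1
L_3(w) = (w + 5)(w + 1)w / [96] = (1/96)w^3 + (1/16)w^2 + (5/96)w
P(w) = 7·L_0 + 1·L_1 + (-6)·L_2 + (-2)·L_3
Only the coefficient of w^2 is needed; take it from each L_i and combine:
7·(1/80) + 1·(1/8) + (-6)·(-1/5) + (-2)·(1/16) = 103/80

103/80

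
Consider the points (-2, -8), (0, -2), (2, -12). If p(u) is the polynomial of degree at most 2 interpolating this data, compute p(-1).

Using Newton's divided-difference form:
p[-2,0] = (-2 - (-8)) / (0 - (-2)) = 3
p[0,2] = (-12 - (-2)) / (2 - 0) = -5
p[-2,0,2] = (-5 - 3) / (2 - (-2)) = -2
p(-1) = -8 + 3·(1) + (-2)·(1)·(-1) = -3

-3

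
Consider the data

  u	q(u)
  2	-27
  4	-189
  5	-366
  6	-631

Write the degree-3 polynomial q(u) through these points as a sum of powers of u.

Newton's divided differences:
q[2,4] = (-189 - (-27)) / (4 - 2) = -81
q[4,5] = (-366 - (-189)) / (5 - 4) = -177
q[5,6] = (-631 - (-366)) / (6 - 5) = -265
q[2,4,5] = (-177 - (-81)) / (5 - 2) = -32
q[4,5,6] = (-265 - (-177)) / (6 - 4) = -44
q[2,4,5,6] = (-44 - (-32)) / (6 - 2) = -3
q(u) = -27 + (-81)·(u - 2) + (-32)·(u - 2)(u - 4) + (-3)·(u - 2)(u - 4)(u - 5)
Expanding: q(u) = -3u^3 + u^2 - 3u - 1

q(u) = -3u^3 + u^2 - 3u - 1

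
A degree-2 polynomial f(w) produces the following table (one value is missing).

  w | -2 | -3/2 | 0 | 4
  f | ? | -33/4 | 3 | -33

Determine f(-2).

The 3 known values determine f uniquely (degree ≤ 2).
Evaluate each Lagrange basis at w = -2:
L_0(-2) = (-2)·(-6)/[(-3/2)·(-11/2)] = 16/11
L_1(-2) = (-1/2)·(-6)/[(3/2)·(-4)] = -1/2
L_2(-2) = (-1/2)·(-2)/[(11/2)·(4)] = 1/22
Sum: (-33/4)·(16/11) + 3·(-1/2) + (-33)·(1/22) = -15

-15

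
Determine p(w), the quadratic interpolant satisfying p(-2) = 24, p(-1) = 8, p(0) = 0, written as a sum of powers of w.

p(w) = 4w^2 - 4w

Build the Lagrange basis polynomials:
L_0(w) = (w + 1)w / [2] = (1/2)w^2 + (1/2)w
L_1(w) = (w + 2)w / [-1] = -w^2 - 2w
L_2(w) = (w + 2)(w + 1) / [2] = (1/2)w^2 + (3/2)w + 1
p(w) = 24·L_0 + 8·L_1 + 0·L_2
  24·L_0(w) = 12w^2 + 12w
  8·L_1(w) = -8w^2 - 16w
  0·L_2(w) = 0
Adding term by term: 4w^2 - 4w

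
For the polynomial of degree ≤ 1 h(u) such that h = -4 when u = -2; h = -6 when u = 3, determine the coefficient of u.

-2/5

Build the Lagrange basis polynomials:
L_0(u) = (u - 3) / [-5] = -(1/5)u + 3/5
L_1(u) = (u + 2) / [5] = (1/5)u + 2/5
h(u) = (-4)·L_0 + (-6)·L_1
Only the coefficient of u is needed; take it from each L_i and combine:
(-4)·(-1/5) + (-6)·(1/5) = -2/5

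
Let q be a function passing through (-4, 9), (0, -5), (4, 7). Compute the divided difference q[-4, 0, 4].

13/16

q[-4,0] = (-5 - 9) / (0 - (-4)) = -7/2
q[0,4] = (7 - (-5)) / (4 - 0) = 3
q[-4,0,4] = (3 - (-7/2)) / (4 - (-4)) = 13/16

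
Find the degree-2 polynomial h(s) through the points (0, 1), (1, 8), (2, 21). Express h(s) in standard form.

L_0(s) = (s - 1)(s - 2) / [2] = (1/2)s^2 - (3/2)s + 1
L_1(s) = s(s - 2) / [-1] = -s^2 + 2s
L_2(s) = s(s - 1) / [2] = (1/2)s^2 - (1/2)s
h(s) = 1·L_0 + 8·L_1 + 21·L_2
  1·L_0(s) = (1/2)s^2 - (3/2)s + 1
  8·L_1(s) = -8s^2 + 16s
  21·L_2(s) = (21/2)s^2 - (21/2)s
Adding term by term: 3s^2 + 4s + 1

h(s) = 3s^2 + 4s + 1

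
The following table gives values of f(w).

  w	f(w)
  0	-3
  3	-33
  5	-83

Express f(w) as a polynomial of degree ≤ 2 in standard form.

Build the Lagrange basis polynomials:
L_0(w) = (w - 3)(w - 5) / [15] = (1/15)w^2 - (8/15)w + 1
L_1(w) = w(w - 5) / [-6] = -(1/6)w^2 + (5/6)w
L_2(w) = w(w - 3) / [10] = (1/10)w^2 - (3/10)w
f(w) = (-3)·L_0 + (-33)·L_1 + (-83)·L_2
  (-3)·L_0(w) = -(1/5)w^2 + (8/5)w - 3
  (-33)·L_1(w) = (11/2)w^2 - (55/2)w
  (-83)·L_2(w) = -(83/10)w^2 + (249/10)w
Adding term by term: -3w^2 - w - 3

f(w) = -3w^2 - w - 3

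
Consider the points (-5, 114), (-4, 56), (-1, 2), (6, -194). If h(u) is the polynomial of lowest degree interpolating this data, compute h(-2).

L_0(-2) = (2)·(-1)·(-8)/[(-1)·(-4)·(-11)] = -4/11
L_1(-2) = (3)·(-1)·(-8)/[(1)·(-3)·(-10)] = 4/5
L_2(-2) = (3)·(2)·(-8)/[(4)·(3)·(-7)] = 4/7
L_3(-2) = (3)·(2)·(-1)/[(11)·(10)·(7)] = -3/385
Sum: 114·(-4/11) + 56·(4/5) + 2·(4/7) + (-194)·(-3/385) = 6

6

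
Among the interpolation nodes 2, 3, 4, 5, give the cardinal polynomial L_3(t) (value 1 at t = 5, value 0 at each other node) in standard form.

L_3(t) = (1/6)t^3 - (3/2)t^2 + (13/3)t - 4

L_3(t) = (t - 2)(t - 3)(t - 4) / [(3)·(2)·(1)]
       = (t^3 - 9t^2 + 26t - 24) / (6)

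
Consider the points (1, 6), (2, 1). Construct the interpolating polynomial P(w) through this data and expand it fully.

P(w) = -5w + 11

L_0(w) = (w - 2) / [-1] = -w + 2
L_1(w) = (w - 1) / [1] = w - 1
P(w) = 6·L_0 + 1·L_1
  6·L_0(w) = -6w + 12
  1·L_1(w) = w - 1
Adding term by term: -5w + 11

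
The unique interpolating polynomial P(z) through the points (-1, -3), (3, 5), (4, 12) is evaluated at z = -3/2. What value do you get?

Evaluate each Lagrange basis at z = -3/2:
L_0(-3/2) = (-9/2)·(-11/2)/[(-4)·(-5)] = 99/80
L_1(-3/2) = (-1/2)·(-11/2)/[(4)·(-1)] = -11/16
L_2(-3/2) = (-1/2)·(-9/2)/[(5)·(1)] = 9/20
Sum: (-3)·(99/80) + 5·(-11/16) + 12·(9/20) = -7/4

-7/4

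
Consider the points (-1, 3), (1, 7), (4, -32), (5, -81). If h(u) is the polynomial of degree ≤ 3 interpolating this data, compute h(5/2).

Using Newton's divided-difference form:
h[-1,1] = (7 - 3) / (1 - (-1)) = 2
h[1,4] = (-32 - 7) / (4 - 1) = -13
h[4,5] = (-81 - (-32)) / (5 - 4) = -49
h[-1,1,4] = (-13 - 2) / (4 - (-1)) = -3
h[1,4,5] = (-49 - (-13)) / (5 - 1) = -9
h[-1,1,4,5] = (-9 - (-3)) / (5 - (-1)) = -1
h(5/2) = 3 + 2·(7/2) + (-3)·(7/2)·(3/2) + (-1)·(7/2)·(3/2)·(-3/2) = 17/8

17/8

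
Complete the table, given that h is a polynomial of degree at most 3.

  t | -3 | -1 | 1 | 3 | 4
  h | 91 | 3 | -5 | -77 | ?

-182

The 4 known values determine h uniquely (degree ≤ 3).
Evaluate each Lagrange basis at t = 4:
L_0(4) = (5)·(3)·(1)/[(-2)·(-4)·(-6)] = -5/16
L_1(4) = (7)·(3)·(1)/[(2)·(-2)·(-4)] = 21/16
L_2(4) = (7)·(5)·(1)/[(4)·(2)·(-2)] = -35/16
L_3(4) = (7)·(5)·(3)/[(6)·(4)·(2)] = 35/16
Sum: 91·(-5/16) + 3·(21/16) + (-5)·(-35/16) + (-77)·(35/16) = -182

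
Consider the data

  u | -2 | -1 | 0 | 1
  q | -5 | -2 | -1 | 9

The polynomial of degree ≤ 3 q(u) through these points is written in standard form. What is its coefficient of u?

11/3

L_0(u) = (u + 1)u(u - 1) / [-6] = -(1/6)u^3 + (1/6)u
L_1(u) = (u + 2)u(u - 1) / [2] = (1/2)u^3 + (1/2)u^2 - u
L_2(u) = (u + 2)(u + 1)(u - 1) / [-2] = -(1/2)u^3 - u^2 + (1/2)u + 1
L_3(u) = (u + 2)(u + 1)u / [6] = (1/6)u^3 + (1/2)u^2 + (1/3)u
q(u) = (-5)·L_0 + (-2)·L_1 + (-1)·L_2 + 9·L_3
Only the coefficient of u is needed; take it from each L_i and combine:
(-5)·(1/6) + (-2)·(-1) + (-1)·(1/2) + 9·(1/3) = 11/3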